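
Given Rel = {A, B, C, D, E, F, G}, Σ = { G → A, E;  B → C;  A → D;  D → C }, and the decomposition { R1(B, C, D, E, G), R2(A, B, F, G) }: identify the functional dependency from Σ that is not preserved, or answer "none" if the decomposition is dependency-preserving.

A → D

Check A → D: no single fragment contains all of {A, D}, and the restricted closure of {A} across the fragments never reaches {D}.
G → A, E is preserved.
B → C is preserved.
D → C is preserved.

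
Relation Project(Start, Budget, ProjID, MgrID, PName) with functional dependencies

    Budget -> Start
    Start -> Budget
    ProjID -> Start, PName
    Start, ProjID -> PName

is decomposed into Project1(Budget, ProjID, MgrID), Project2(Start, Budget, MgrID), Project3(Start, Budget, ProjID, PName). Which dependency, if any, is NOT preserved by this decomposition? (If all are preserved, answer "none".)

Budget → Start lies within Project2.
Start → Budget lies within Project2.
ProjID → Start, PName lies within Project3.
Start, ProjID → PName lies within Project3.
Every dependency is enforceable on the fragments, so the decomposition is dependency-preserving.

none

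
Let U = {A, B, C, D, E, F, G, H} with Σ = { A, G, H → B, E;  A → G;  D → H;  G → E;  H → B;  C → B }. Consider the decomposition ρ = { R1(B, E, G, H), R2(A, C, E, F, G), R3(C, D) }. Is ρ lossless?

Chase test. Columns are A, B, C, D, E, F, G, H; row i has aⱼ where attribute j ∈ Ri, else bᵢⱼ.
Initial tableau (one row per fragment):
  row 1: b11 a2 b13 b14 a5 b16 a7 a8
  row 2: a1 b22 a3 b24 a5 a6 a7 b28
  row 3: b31 b32 a3 a4 b35 b36 b37 b38
Rows 2 and 3 agree on C; apply C→B and equate their B entries.
No row becomes fully distinguished — the join is lossy.

No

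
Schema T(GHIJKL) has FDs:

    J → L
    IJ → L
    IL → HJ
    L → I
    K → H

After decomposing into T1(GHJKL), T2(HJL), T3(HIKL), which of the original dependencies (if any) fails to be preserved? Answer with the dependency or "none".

J → L lies within T1.
IJ → L: restricted closure across fragments reaches L.
IL → HJ: restricted closure across fragments reaches HJ.
L → I lies within T3.
K → H lies within T1.
Every dependency is enforceable on the fragments, so the decomposition is dependency-preserving.

none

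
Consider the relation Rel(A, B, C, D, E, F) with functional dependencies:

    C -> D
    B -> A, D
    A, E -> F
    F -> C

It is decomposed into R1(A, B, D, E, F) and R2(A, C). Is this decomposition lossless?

Common attributes: R1 ∩ R2 = {A}.
No dependency enlarges {A}, so (A)⁺ = {A}.
The closure contains neither all of R1 = {A, B, D, E, F} nor all of R2 = {A, C}, so the common attributes are not a superkey of either fragment. The join is lossy.

No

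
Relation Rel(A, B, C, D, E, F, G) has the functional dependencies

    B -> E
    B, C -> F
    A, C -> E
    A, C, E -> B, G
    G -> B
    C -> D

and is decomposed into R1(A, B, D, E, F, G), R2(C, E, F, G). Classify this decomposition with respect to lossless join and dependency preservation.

Lossless test: (E, F, G)⁺ = {B, E, F, G}, which is a superkey of neither fragment — lossy.
Dependency preservation: the restricted closure of {B, C} across the fragments never reaches {F}, so B, C → F cannot be enforced without a join — not preserved.

lossy and not dependency-preserving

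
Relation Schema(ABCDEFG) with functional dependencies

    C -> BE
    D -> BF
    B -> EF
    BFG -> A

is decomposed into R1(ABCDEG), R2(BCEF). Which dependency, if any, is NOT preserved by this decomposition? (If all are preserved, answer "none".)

none

C → BE lies within R1.
D → BF: restricted closure across fragments reaches BF.
B → EF lies within R2.
BFG → A: restricted closure across fragments reaches A.
Every dependency is enforceable on the fragments, so the decomposition is dependency-preserving.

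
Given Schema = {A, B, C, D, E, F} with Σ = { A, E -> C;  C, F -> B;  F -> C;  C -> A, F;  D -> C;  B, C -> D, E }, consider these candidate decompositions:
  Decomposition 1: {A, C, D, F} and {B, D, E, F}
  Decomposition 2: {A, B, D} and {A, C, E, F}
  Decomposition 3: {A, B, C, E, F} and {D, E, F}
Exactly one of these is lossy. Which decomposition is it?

Decomposition 1: common = {D, F}, closure = {A, B, C, D, E, F} → lossless.
Decomposition 2: common = {A}, closure = {A} → lossy.
Decomposition 3: common = {E, F}, closure = {A, B, C, D, E, F} → lossless.

Decomposition 2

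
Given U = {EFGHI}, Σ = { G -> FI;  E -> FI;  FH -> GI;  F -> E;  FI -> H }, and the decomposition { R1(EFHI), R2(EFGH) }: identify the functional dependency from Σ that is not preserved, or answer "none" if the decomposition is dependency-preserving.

G → FI: restricted closure across fragments reaches FI.
E → FI lies within R1.
FH → GI: restricted closure across fragments reaches GI.
F → E lies within R1.
FI → H lies within R1.
Every dependency is enforceable on the fragments, so the decomposition is dependency-preserving.

none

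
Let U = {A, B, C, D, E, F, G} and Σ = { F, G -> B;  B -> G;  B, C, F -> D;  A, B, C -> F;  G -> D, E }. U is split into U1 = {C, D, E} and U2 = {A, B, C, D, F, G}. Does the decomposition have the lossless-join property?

No

Common attributes: U1 ∩ U2 = {C, D}.
No dependency enlarges {C, D}, so (C, D)⁺ = {C, D}.
The closure contains neither all of U1 = {C, D, E} nor all of U2 = {A, B, C, D, F, G}, so the common attributes are not a superkey of either fragment. The join is lossy.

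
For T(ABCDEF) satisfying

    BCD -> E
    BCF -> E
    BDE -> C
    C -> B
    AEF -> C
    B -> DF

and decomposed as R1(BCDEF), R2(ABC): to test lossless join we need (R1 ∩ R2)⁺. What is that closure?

BCDEF

R1 ∩ R2 = {BC}.
B → DF applies, adding DF
BCD → E applies, adding E
Closure: {BCDEF}.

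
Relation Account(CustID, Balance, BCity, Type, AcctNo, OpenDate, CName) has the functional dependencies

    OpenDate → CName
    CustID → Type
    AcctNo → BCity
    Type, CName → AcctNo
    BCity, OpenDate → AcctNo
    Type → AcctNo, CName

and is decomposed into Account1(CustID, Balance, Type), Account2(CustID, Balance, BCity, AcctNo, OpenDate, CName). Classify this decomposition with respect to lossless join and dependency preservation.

lossless but not dependency-preserving

Lossless test: (CustID, Balance)⁺ = {CustID, Balance, BCity, Type, AcctNo, CName}, which contains all of one fragment — lossless.
Dependency preservation: the restricted closure of {Type, CName} across the fragments never reaches {AcctNo}, so Type, CName → AcctNo cannot be enforced without a join — not preserved.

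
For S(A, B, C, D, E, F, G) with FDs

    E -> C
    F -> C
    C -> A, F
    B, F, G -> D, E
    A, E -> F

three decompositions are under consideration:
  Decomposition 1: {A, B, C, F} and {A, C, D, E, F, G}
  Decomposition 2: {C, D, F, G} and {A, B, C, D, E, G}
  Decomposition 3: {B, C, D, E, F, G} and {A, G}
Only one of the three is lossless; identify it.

Decomposition 1: common = {A, C, F}, closure = {A, C, F} → lossy.
Decomposition 2: common = {C, D, G}, closure = {A, C, D, F, G} → lossless.
Decomposition 3: common = {G}, closure = {G} → lossy.

Decomposition 2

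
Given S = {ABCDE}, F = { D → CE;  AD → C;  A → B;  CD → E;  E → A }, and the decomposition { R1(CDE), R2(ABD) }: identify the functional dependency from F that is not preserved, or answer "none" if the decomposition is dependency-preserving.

Check E → A: no single fragment contains all of {AE}, and the restricted closure of {E} across the fragments never reaches {A}.
D → CE is preserved.
AD → C is preserved.
A → B is preserved.
CD → E is preserved.

E → A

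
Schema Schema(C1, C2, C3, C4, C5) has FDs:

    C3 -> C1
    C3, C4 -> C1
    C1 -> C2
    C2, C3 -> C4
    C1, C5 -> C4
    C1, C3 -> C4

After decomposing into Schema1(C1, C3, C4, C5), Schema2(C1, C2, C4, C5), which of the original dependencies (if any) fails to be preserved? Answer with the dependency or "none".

none

C3 → C1 lies within Schema1.
C3, C4 → C1 lies within Schema1.
C1 → C2 lies within Schema2.
C2, C3 → C4: restricted closure across fragments reaches C4.
C1, C5 → C4 lies within Schema1.
C1, C3 → C4 lies within Schema1.
Every dependency is enforceable on the fragments, so the decomposition is dependency-preserving.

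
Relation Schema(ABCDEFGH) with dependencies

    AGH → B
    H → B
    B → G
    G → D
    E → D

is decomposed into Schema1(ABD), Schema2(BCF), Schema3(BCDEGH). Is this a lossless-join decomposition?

No

Chase test. Columns are ABCDEFGH; row i has aⱼ where attribute j ∈ Schemai, else bᵢⱼ.
Initial tableau (one row per fragment):
  row 1: a1 a2 b13 a4 b15 b16 b17 b18
  row 2: b21 a2 a3 b24 b25 a6 b27 b28
  row 3: b31 a2 a3 a4 a5 b36 a7 a8
Rows 1 and 2 agree on B; apply B→G and equate their G entries.
Rows 1 and 3 agree on B; apply B→G and equate their G entries.
Rows 1 and 2 agree on G; apply G→D and equate their D entries.
No row becomes fully distinguished — the join is lossy.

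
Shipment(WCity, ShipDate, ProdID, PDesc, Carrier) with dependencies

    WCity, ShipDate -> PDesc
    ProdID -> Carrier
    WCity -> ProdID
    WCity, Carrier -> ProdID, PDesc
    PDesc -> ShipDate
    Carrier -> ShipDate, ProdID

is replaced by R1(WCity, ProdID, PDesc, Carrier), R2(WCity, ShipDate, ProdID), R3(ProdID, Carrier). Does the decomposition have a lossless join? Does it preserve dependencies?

Lossless test (chase): Rows 1 and 2 agree on ProdID; apply ProdID→Carrier and equate their Carrier entries. Rows 1 and 2 agree on WCity, Carrier; apply WCity, Carrier→ProdID, PDesc and equate their ProdID, PDesc entries. Rows 1 and 2 agree on PDesc; apply PDesc→ShipDate and equate their ShipDate entries. Rows 1 and 3 agree on Carrier; apply Carrier→ShipDate, ProdID and equate their ShipDate, ProdID entries. Row 1 is now all distinguished symbols — the join is lossless.
Dependency preservation: the restricted closure of {PDesc} across the fragments never reaches {ShipDate}, so PDesc → ShipDate cannot be enforced without a join — not preserved.

lossless but not dependency-preserving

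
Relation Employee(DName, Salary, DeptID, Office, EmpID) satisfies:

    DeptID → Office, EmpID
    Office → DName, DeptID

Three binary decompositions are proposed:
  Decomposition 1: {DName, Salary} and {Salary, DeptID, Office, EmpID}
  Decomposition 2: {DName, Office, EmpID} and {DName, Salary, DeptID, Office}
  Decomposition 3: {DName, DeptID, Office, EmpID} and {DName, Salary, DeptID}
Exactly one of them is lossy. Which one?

Decomposition 1: common = {Salary}, closure = {Salary} → lossy.
Decomposition 2: common = {DName, Office}, closure = {DName, DeptID, Office, EmpID} → lossless.
Decomposition 3: common = {DName, DeptID}, closure = {DName, DeptID, Office, EmpID} → lossless.

Decomposition 1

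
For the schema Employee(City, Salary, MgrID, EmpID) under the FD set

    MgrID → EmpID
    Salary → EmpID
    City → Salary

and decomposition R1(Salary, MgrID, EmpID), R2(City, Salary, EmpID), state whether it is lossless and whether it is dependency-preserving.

Lossless test: (Salary, EmpID)⁺ = {Salary, EmpID}, which is a superkey of neither fragment — lossy.
Dependency preservation: every FD's attributes lie within a single fragment, so each can be enforced locally — preserved.

lossy but dependency-preserving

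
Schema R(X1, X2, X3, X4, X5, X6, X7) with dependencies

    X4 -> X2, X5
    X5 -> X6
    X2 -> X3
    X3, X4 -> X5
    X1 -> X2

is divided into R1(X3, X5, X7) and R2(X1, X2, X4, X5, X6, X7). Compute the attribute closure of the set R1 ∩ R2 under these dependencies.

X5, X6, X7

R1 ∩ R2 = {X5, X7}.
X5 → X6 applies, adding X6
Closure: {X5, X6, X7}.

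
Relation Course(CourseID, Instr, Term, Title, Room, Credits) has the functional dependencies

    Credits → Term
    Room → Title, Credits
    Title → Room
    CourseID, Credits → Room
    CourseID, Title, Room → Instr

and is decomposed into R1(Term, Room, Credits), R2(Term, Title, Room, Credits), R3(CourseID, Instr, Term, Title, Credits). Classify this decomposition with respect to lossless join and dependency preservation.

Lossless test (chase): Rows 1 and 2 agree on Room; apply Room→Title, Credits and equate their Title, Credits entries. Rows 1 and 3 agree on Title; apply Title→Room and equate their Room entries. Row 3 is now all distinguished symbols — the join is lossless.
Dependency preservation: CourseID, Credits → Room; CourseID, Title, Room → Instr are not contained in any single fragment, but the restricted closure of each left-hand side across the fragments still reaches the right-hand side; the remaining FDs each lie inside some fragment. All dependencies are preserved.

lossless and dependency-preserving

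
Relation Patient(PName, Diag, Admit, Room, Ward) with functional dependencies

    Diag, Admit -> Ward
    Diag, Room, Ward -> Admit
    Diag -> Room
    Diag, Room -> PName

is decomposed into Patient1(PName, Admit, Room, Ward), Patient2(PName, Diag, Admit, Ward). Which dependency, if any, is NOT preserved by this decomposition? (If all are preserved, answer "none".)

Diag -> Room

Check Diag → Room: no single fragment contains all of {Diag, Room}, and the restricted closure of {Diag} across the fragments never reaches {Room}.
Diag, Admit → Ward is preserved.
Diag, Room, Ward → Admit is preserved.
Diag, Room → PName is preserved.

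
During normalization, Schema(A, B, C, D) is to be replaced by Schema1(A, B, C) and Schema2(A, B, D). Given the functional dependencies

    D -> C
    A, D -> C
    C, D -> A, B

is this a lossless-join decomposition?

Common attributes: Schema1 ∩ Schema2 = {A, B}.
No dependency enlarges {A, B}, so (A, B)⁺ = {A, B}.
The closure contains neither all of Schema1 = {A, B, C} nor all of Schema2 = {A, B, D}, so the common attributes are not a superkey of either fragment. The join is lossy.

No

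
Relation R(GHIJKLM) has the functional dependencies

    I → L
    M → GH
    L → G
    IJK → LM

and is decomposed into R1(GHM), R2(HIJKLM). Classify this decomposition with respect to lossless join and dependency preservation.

lossless but not dependency-preserving

Lossless test: (HM)⁺ = {GHM}, which contains all of one fragment — lossless.
Dependency preservation: the restricted closure of {L} across the fragments never reaches {G}, so L → G cannot be enforced without a join — not preserved.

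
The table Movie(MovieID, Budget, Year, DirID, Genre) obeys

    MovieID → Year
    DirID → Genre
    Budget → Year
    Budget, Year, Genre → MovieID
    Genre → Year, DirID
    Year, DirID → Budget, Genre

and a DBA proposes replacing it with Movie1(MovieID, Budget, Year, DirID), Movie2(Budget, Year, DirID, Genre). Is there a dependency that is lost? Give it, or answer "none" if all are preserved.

none

MovieID → Year lies within Movie1.
DirID → Genre lies within Movie2.
Budget → Year lies within Movie1.
Budget, Year, Genre → MovieID: restricted closure across fragments reaches MovieID.
Genre → Year, DirID lies within Movie2.
Year, DirID → Budget, Genre lies within Movie2.
Every dependency is enforceable on the fragments, so the decomposition is dependency-preserving.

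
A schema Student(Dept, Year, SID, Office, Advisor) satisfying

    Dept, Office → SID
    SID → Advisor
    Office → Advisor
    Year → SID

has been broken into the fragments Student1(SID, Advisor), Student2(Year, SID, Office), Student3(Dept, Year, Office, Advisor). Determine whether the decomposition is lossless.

Yes

Chase test. Columns are Dept, Year, SID, Office, Advisor; row i has aⱼ where attribute j ∈ Studenti, else bᵢⱼ.
Initial tableau (one row per fragment):
  row 1: b11 b12 a3 b14 a5
  row 2: b21 a2 a3 a4 b25
  row 3: a1 a2 b33 a4 a5
Rows 1 and 2 agree on SID; apply SID→Advisor and equate their Advisor entries.
Rows 2 and 3 agree on Year; apply Year→SID and equate their SID entries.
Row 3 is now all distinguished symbols — the join is lossless.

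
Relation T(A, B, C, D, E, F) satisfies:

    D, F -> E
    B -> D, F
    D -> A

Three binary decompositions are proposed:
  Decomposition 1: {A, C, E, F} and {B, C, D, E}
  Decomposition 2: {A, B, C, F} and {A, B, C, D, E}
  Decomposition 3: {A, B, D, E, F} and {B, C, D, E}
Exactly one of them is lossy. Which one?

Decomposition 1

Decomposition 1: common = {C, E}, closure = {C, E} → lossy.
Decomposition 2: common = {A, B, C}, closure = {A, B, C, D, E, F} → lossless.
Decomposition 3: common = {B, D, E}, closure = {A, B, D, E, F} → lossless.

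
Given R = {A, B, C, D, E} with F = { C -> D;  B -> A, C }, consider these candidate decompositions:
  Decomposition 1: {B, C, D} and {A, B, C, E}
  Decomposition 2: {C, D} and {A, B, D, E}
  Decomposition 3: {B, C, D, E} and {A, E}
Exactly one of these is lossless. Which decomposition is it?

Decomposition 1

Decomposition 1: common = {B, C}, closure = {A, B, C, D} → lossless.
Decomposition 2: common = {D}, closure = {D} → lossy.
Decomposition 3: common = {E}, closure = {E} → lossy.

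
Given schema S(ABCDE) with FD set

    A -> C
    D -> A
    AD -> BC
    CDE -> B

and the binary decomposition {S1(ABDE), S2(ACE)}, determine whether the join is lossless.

Common attributes: S1 ∩ S2 = {AE}.
Closure of {AE}: A → C applies, adding C. So (AE)⁺ = {ACE}.
This closure contains every attribute of S2, so S1 ∩ S2 → S2. The join is lossless.

Yes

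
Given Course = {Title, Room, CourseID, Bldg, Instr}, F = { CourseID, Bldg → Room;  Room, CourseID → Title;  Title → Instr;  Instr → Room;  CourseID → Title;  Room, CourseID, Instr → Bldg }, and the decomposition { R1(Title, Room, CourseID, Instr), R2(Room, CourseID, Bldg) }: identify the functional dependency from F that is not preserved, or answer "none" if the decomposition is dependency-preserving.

none

CourseID, Bldg → Room lies within R2.
Room, CourseID → Title lies within R1.
Title → Instr lies within R1.
Instr → Room lies within R1.
CourseID → Title lies within R1.
Room, CourseID, Instr → Bldg: restricted closure across fragments reaches Bldg.
Every dependency is enforceable on the fragments, so the decomposition is dependency-preserving.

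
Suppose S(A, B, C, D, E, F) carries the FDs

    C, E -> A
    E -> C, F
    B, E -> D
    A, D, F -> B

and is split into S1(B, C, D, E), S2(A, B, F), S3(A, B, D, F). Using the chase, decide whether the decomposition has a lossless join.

Chase test. Columns are A, B, C, D, E, F; row i has aⱼ where attribute j ∈ Si, else bᵢⱼ.
Initial tableau (one row per fragment):
  row 1: b11 a2 a3 a4 a5 b16
  row 2: a1 a2 b23 b24 b25 a6
  row 3: a1 a2 b33 a4 b35 a6
No row becomes fully distinguished — the join is lossy.

No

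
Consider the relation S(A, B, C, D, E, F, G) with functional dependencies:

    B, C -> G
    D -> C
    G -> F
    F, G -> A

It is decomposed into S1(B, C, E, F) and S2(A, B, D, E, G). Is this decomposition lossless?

Common attributes: S1 ∩ S2 = {B, E}.
No dependency enlarges {B, E}, so (B, E)⁺ = {B, E}.
The closure contains neither all of S1 = {B, C, E, F} nor all of S2 = {A, B, D, E, G}, so the common attributes are not a superkey of either fragment. The join is lossy.

No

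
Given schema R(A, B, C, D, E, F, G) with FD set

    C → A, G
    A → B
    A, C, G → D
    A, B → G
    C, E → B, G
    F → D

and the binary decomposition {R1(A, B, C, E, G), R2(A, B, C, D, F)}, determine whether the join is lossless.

Common attributes: R1 ∩ R2 = {A, B, C}.
Closure of {A, B, C}: C → A, G applies, adding G; A, C, G → D applies, adding D. So (A, B, C)⁺ = {A, B, C, D, G}.
The closure contains neither all of R1 = {A, B, C, E, G} nor all of R2 = {A, B, C, D, F}, so the common attributes are not a superkey of either fragment. The join is lossy.

No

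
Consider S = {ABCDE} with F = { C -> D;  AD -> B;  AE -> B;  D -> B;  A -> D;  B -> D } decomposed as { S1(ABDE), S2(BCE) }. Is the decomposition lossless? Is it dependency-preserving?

Lossless test: (BE)⁺ = {BDE}, which is a superkey of neither fragment — lossy.
Dependency preservation: C → D is not contained in any single fragment, but the restricted closure of its left-hand side across the fragments still reaches the right-hand side; the remaining FDs each lie inside some fragment. All dependencies are preserved.

lossy but dependency-preserving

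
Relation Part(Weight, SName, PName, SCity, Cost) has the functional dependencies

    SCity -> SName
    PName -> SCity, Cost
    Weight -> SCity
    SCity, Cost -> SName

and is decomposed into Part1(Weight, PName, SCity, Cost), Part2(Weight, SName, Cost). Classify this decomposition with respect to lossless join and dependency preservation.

lossless but not dependency-preserving

Lossless test: (Weight, Cost)⁺ = {Weight, SName, SCity, Cost}, which contains all of one fragment — lossless.
Dependency preservation: the restricted closure of {SCity} across the fragments never reaches {SName}, so SCity → SName cannot be enforced without a join — not preserved.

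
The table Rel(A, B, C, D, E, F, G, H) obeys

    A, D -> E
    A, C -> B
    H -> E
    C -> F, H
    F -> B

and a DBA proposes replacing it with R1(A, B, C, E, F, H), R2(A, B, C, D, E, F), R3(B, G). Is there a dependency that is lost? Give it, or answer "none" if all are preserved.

A, D → E lies within R2.
A, C → B lies within R1.
H → E lies within R1.
C → F, H lies within R1.
F → B lies within R1.
Every dependency is enforceable on the fragments, so the decomposition is dependency-preserving.

none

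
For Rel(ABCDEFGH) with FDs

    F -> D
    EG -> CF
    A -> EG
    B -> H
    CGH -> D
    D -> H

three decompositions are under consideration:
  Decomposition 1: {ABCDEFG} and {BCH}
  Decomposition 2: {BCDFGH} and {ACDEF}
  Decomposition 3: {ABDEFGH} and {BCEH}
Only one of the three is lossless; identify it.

Decomposition 1: common = {BC}, closure = {BCH} → lossless.
Decomposition 2: common = {CDF}, closure = {CDFH} → lossy.
Decomposition 3: common = {BEH}, closure = {BEH} → lossy.

Decomposition 1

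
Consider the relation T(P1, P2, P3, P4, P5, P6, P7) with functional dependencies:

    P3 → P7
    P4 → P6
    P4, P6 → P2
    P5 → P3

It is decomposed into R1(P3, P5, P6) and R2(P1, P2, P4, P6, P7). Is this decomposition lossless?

No

Common attributes: R1 ∩ R2 = {P6}.
No dependency enlarges {P6}, so (P6)⁺ = {P6}.
The closure contains neither all of R1 = {P3, P5, P6} nor all of R2 = {P1, P2, P4, P6, P7}, so the common attributes are not a superkey of either fragment. The join is lossy.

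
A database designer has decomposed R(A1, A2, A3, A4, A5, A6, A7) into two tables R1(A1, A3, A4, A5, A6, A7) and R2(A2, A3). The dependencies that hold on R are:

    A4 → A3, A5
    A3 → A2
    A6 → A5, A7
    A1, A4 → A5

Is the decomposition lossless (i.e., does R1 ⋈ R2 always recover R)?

Yes

Common attributes: R1 ∩ R2 = {A3}.
Closure of {A3}: A3 → A2 applies, adding A2. So (A3)⁺ = {A2, A3}.
This closure contains every attribute of R2, so R1 ∩ R2 → R2. The join is lossless.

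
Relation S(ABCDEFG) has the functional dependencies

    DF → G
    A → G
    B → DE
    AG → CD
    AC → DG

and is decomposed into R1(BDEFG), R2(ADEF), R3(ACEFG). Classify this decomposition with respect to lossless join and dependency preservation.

Lossless test (chase): Rows 1 and 2 agree on DF; apply DF→G and equate their G entries. Rows 2 and 3 agree on AG; apply AG→CD and equate their CD entries. No row becomes fully distinguished — the join is lossy.
Dependency preservation: AG → CD; AC → DG are not contained in any single fragment, but the restricted closure of each left-hand side across the fragments still reaches the right-hand side; the remaining FDs each lie inside some fragment. All dependencies are preserved.

lossy but dependency-preserving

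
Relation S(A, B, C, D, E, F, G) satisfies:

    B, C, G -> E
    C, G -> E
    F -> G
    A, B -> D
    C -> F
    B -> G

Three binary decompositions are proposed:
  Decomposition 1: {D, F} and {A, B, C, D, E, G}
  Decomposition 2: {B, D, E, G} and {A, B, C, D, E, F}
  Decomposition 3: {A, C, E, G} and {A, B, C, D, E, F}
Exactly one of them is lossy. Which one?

Decomposition 1

Decomposition 1: common = {D}, closure = {D} → lossy.
Decomposition 2: common = {B, D, E}, closure = {B, D, E, G} → lossless.
Decomposition 3: common = {A, C, E}, closure = {A, C, E, F, G} → lossless.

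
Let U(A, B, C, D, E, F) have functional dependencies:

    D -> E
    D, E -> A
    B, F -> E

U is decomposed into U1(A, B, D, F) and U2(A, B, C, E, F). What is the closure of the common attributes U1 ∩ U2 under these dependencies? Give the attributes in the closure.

A, B, E, F

U1 ∩ U2 = {A, B, F}.
B, F → E applies, adding E
Closure: {A, B, E, F}.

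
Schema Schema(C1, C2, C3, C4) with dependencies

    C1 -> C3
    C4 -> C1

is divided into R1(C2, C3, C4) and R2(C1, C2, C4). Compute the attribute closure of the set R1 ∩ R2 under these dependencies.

C1, C2, C3, C4

R1 ∩ R2 = {C2, C4}.
C4 → C1 applies, adding C1
C1 → C3 applies, adding C3
Closure: {C1, C2, C3, C4}.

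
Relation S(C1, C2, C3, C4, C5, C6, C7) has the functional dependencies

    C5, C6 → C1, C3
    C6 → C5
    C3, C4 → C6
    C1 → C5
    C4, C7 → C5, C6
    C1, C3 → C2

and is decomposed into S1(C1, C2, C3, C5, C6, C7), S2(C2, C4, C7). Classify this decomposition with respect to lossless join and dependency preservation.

Lossless test: (C2, C7)⁺ = {C2, C7}, which is a superkey of neither fragment — lossy.
Dependency preservation: the restricted closure of {C3, C4} across the fragments never reaches {C6}, so C3, C4 → C6 cannot be enforced without a join — not preserved.

lossy and not dependency-preserving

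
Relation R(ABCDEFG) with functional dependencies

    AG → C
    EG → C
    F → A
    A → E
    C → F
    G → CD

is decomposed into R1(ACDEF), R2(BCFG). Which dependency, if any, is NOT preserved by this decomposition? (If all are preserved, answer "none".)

Check G → CD: no single fragment contains all of {CDG}, and the restricted closure of {G} across the fragments never reaches {CD}.
AG → C is preserved.
EG → C is preserved.
F → A is preserved.
A → E is preserved.
C → F is preserved.

G → CD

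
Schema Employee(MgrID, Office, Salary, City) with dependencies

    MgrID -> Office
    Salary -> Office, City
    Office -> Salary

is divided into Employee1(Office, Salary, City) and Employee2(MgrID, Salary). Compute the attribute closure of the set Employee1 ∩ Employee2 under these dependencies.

Office, Salary, City

Employee1 ∩ Employee2 = {Salary}.
Salary → Office, City applies, adding Office, City
Closure: {Office, Salary, City}.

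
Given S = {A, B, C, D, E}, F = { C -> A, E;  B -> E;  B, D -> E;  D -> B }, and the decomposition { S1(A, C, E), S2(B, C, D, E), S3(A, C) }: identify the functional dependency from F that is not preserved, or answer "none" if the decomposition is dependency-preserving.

none

C → A, E lies within S1.
B → E lies within S2.
B, D → E lies within S2.
D → B lies within S2.
Every dependency is enforceable on the fragments, so the decomposition is dependency-preserving.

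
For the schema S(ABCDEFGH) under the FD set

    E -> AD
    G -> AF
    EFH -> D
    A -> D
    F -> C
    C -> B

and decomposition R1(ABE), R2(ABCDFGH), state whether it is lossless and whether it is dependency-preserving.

lossy but dependency-preserving

Lossless test: (AB)⁺ = {ABD}, which is a superkey of neither fragment — lossy.
Dependency preservation: E → AD; EFH → D are not contained in any single fragment, but the restricted closure of each left-hand side across the fragments still reaches the right-hand side; the remaining FDs each lie inside some fragment. All dependencies are preserved.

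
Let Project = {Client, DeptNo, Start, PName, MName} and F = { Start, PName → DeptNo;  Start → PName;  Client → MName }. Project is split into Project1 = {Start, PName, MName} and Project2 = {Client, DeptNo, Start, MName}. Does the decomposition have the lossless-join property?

Common attributes: Project1 ∩ Project2 = {Start, MName}.
Closure of {Start, MName}: Start → PName applies, adding PName; Start, PName → DeptNo applies, adding DeptNo. So (Start, MName)⁺ = {DeptNo, Start, PName, MName}.
This closure contains every attribute of Project1, so Project1 ∩ Project2 → Project1. The join is lossless.

Yes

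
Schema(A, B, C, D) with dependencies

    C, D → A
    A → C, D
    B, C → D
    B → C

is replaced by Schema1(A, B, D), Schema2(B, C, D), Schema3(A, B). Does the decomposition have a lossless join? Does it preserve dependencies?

lossless but not dependency-preserving

Lossless test (chase): Rows 1 and 3 agree on A; apply A→C, D and equate their C, D entries. Rows 1 and 2 agree on B; apply B→C and equate their C entries. Rows 1 and 2 agree on C, D; apply C, D→A and equate their A entries. Row 1 is now all distinguished symbols — the join is lossless.
Dependency preservation: the restricted closure of {C, D} across the fragments never reaches {A}, so C, D → A cannot be enforced without a join — not preserved.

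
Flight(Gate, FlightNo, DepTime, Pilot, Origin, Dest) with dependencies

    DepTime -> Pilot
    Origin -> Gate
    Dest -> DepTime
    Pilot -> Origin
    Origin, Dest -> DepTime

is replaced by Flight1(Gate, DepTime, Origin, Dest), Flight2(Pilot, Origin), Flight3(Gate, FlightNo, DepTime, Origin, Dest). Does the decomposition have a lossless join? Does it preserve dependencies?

Lossless test (chase): Rows 1 and 3 agree on DepTime; apply DepTime→Pilot and equate their Pilot entries. Rows 1 and 2 agree on Origin; apply Origin→Gate and equate their Gate entries. No row becomes fully distinguished — the join is lossy.
Dependency preservation: the restricted closure of {DepTime} across the fragments never reaches {Pilot}, so DepTime → Pilot cannot be enforced without a join — not preserved.

lossy and not dependency-preserving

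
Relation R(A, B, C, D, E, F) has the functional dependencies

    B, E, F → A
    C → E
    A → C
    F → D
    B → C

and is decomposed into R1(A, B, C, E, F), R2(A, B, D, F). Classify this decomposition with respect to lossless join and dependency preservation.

lossless and dependency-preserving

Lossless test: (A, B, F)⁺ = {A, B, C, D, E, F}, which contains all of one fragment — lossless.
Dependency preservation: every FD's attributes lie within a single fragment, so each can be enforced locally — preserved.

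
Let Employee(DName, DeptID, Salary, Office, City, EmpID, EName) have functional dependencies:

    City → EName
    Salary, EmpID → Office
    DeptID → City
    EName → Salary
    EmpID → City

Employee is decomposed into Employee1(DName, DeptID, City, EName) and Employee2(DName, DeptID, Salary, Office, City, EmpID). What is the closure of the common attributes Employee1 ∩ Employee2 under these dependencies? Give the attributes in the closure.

Employee1 ∩ Employee2 = {DName, DeptID, City}.
City → EName applies, adding EName
EName → Salary applies, adding Salary
Closure: {DName, DeptID, Salary, City, EName}.

DName, DeptID, Salary, City, EName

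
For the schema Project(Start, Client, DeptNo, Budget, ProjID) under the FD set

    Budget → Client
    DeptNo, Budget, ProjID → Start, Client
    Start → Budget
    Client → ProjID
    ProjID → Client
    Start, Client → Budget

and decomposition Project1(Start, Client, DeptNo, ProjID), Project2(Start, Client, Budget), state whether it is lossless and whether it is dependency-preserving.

lossless but not dependency-preserving

Lossless test: (Start, Client)⁺ = {Start, Client, Budget, ProjID}, which contains all of one fragment — lossless.
Dependency preservation: the restricted closure of {DeptNo, Budget, ProjID} across the fragments never reaches {Start, Client}, so DeptNo, Budget, ProjID → Start, Client cannot be enforced without a join — not preserved.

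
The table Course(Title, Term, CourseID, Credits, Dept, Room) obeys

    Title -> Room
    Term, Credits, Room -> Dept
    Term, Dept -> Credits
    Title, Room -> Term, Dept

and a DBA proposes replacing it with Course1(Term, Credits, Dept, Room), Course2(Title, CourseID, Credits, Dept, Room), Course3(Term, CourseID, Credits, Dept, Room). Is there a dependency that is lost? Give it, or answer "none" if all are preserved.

Title, Room -> Term, Dept

Check Title, Room → Term, Dept: no single fragment contains all of {Title, Term, Dept, Room}, and the restricted closure of {Title, Room} across the fragments never reaches {Term, Dept}.
Title → Room is preserved.
Term, Credits, Room → Dept is preserved.
Term, Dept → Credits is preserved.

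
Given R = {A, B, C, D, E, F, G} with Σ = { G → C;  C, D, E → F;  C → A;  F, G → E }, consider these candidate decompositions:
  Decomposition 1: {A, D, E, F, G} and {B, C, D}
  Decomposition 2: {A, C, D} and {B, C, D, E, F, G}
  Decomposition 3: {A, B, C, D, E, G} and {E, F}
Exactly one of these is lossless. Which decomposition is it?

Decomposition 1: common = {D}, closure = {D} → lossy.
Decomposition 2: common = {C, D}, closure = {A, C, D} → lossless.
Decomposition 3: common = {E}, closure = {E} → lossy.

Decomposition 2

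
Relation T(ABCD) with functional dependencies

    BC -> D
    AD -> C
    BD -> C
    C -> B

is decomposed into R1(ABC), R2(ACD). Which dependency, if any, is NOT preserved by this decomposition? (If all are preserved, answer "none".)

Check BD → C: no single fragment contains all of {BCD}, and the restricted closure of {BD} across the fragments never reaches {C}.
BC → D is preserved.
AD → C is preserved.
C → B is preserved.

BD -> C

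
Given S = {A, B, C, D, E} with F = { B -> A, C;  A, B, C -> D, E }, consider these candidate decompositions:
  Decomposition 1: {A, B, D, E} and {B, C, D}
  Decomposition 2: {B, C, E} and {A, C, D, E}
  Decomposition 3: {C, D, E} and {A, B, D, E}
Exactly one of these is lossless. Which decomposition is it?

Decomposition 1: common = {B, D}, closure = {A, B, C, D, E} → lossless.
Decomposition 2: common = {C, E}, closure = {C, E} → lossy.
Decomposition 3: common = {D, E}, closure = {D, E} → lossy.

Decomposition 1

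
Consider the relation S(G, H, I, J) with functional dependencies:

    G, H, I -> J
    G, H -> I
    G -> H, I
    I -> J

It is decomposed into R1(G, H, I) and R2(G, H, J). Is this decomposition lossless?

Common attributes: R1 ∩ R2 = {G, H}.
Closure of {G, H}: G, H → I applies, adding I; I → J applies, adding J. So (G, H)⁺ = {G, H, I, J}.
This closure contains every attribute of R1, so R1 ∩ R2 → R1. The join is lossless.

Yes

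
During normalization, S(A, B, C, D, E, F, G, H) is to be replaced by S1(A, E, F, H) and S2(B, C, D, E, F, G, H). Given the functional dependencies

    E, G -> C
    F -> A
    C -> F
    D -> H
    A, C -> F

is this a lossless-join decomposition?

Yes

Common attributes: S1 ∩ S2 = {E, F, H}.
Closure of {E, F, H}: F → A applies, adding A. So (E, F, H)⁺ = {A, E, F, H}.
This closure contains every attribute of S1, so S1 ∩ S2 → S1. The join is lossless.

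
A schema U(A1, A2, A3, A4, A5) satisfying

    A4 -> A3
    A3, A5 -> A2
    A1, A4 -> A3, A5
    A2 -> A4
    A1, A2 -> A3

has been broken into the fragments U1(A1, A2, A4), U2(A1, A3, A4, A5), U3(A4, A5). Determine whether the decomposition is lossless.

Chase test. Columns are A1, A2, A3, A4, A5; row i has aⱼ where attribute j ∈ Ui, else bᵢⱼ.
Initial tableau (one row per fragment):
  row 1: a1 a2 b13 a4 b15
  row 2: a1 b22 a3 a4 a5
  row 3: b31 b32 b33 a4 a5
Rows 1 and 2 agree on A4; apply A4→A3 and equate their A3 entries.
Rows 1 and 3 agree on A4; apply A4→A3 and equate their A3 entries.
Rows 2 and 3 agree on A3, A5; apply A3, A5→A2 and equate their A2 entries.
Rows 1 and 2 agree on A1, A4; apply A1, A4→A3, A5 and equate their A3, A5 entries.
Rows 1 and 2 agree on A3, A5; apply A3, A5→A2 and equate their A2 entries.
Row 1 is now all distinguished symbols — the join is lossless.

Yes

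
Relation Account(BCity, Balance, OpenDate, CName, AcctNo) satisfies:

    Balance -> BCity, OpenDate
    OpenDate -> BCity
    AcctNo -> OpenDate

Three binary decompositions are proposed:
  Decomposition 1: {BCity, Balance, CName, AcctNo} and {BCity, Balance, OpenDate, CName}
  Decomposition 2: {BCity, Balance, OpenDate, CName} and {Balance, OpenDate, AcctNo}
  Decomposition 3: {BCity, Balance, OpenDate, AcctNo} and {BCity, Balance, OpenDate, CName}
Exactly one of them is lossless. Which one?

Decomposition 1

Decomposition 1: common = {BCity, Balance, CName}, closure = {BCity, Balance, OpenDate, CName} → lossless.
Decomposition 2: common = {Balance, OpenDate}, closure = {BCity, Balance, OpenDate} → lossy.
Decomposition 3: common = {BCity, Balance, OpenDate}, closure = {BCity, Balance, OpenDate} → lossy.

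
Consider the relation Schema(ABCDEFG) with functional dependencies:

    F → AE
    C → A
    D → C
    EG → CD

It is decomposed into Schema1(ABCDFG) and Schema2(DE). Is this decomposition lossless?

Common attributes: Schema1 ∩ Schema2 = {D}.
Closure of {D}: D → C applies, adding C; C → A applies, adding A. So (D)⁺ = {ACD}.
The closure contains neither all of Schema1 = {ABCDFG} nor all of Schema2 = {DE}, so the common attributes are not a superkey of either fragment. The join is lossy.

No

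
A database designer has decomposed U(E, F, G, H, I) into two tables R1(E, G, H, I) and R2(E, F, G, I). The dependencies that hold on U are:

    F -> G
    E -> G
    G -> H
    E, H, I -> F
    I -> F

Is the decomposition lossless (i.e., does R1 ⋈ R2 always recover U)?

Yes

Common attributes: R1 ∩ R2 = {E, G, I}.
Closure of {E, G, I}: G → H applies, adding H; E, H, I → F applies, adding F. So (E, G, I)⁺ = {E, F, G, H, I}.
This closure contains every attribute of R1, so R1 ∩ R2 → R1. The join is lossless.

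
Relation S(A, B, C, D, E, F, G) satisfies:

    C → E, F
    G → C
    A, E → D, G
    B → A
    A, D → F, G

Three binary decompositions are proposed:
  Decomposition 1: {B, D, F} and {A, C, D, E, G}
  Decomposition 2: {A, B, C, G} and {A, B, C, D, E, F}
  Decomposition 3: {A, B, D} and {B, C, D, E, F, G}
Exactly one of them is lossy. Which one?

Decomposition 1: common = {D}, closure = {D} → lossy.
Decomposition 2: common = {A, B, C}, closure = {A, B, C, D, E, F, G} → lossless.
Decomposition 3: common = {B, D}, closure = {A, B, C, D, E, F, G} → lossless.

Decomposition 1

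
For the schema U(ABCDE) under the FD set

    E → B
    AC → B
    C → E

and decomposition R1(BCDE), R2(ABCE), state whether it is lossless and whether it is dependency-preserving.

Lossless test: (BCE)⁺ = {BCE}, which is a superkey of neither fragment — lossy.
Dependency preservation: every FD's attributes lie within a single fragment, so each can be enforced locally — preserved.

lossy but dependency-preserving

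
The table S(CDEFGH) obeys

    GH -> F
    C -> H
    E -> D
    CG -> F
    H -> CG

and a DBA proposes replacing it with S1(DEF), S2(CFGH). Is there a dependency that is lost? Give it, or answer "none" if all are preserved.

none

GH → F lies within S2.
C → H lies within S2.
E → D lies within S1.
CG → F lies within S2.
H → CG lies within S2.
Every dependency is enforceable on the fragments, so the decomposition is dependency-preserving.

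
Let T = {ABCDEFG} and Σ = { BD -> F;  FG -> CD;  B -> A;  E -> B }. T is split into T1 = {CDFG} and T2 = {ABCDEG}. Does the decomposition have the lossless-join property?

No

Common attributes: T1 ∩ T2 = {CDG}.
No dependency enlarges {CDG}, so (CDG)⁺ = {CDG}.
The closure contains neither all of T1 = {CDFG} nor all of T2 = {ABCDEG}, so the common attributes are not a superkey of either fragment. The join is lossy.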